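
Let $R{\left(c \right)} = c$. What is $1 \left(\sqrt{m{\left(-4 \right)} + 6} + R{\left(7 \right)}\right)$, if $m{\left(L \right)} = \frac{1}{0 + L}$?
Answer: $7 + \frac{\sqrt{23}}{2} \approx 9.3979$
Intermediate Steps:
$m{\left(L \right)} = \frac{1}{L}$
$1 \left(\sqrt{m{\left(-4 \right)} + 6} + R{\left(7 \right)}\right) = 1 \left(\sqrt{\frac{1}{-4} + 6} + 7\right) = 1 \left(\sqrt{- \frac{1}{4} + 6} + 7\right) = 1 \left(\sqrt{\frac{23}{4}} + 7\right) = 1 \left(\frac{\sqrt{23}}{2} + 7\right) = 1 \left(7 + \frac{\sqrt{23}}{2}\right) = 7 + \frac{\sqrt{23}}{2}$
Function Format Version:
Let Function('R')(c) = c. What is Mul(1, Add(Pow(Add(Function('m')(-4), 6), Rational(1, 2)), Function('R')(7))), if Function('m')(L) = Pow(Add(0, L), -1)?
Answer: Add(7, Mul(Rational(1, 2), Pow(23, Rational(1, 2)))) ≈ 9.3979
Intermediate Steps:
Function('m')(L) = Pow(L, -1)
Mul(1, Add(Pow(Add(Function('m')(-4), 6), Rational(1, 2)), Function('R')(7))) = Mul(1, Add(Pow(Add(Pow(-4, -1), 6), Rational(1, 2)), 7)) = Mul(1, Add(Pow(Add(Rational(-1, 4), 6), Rational(1, 2)), 7)) = Mul(1, Add(Pow(Rational(23, 4), Rational(1, 2)), 7)) = Mul(1, Add(Mul(Rational(1, 2), Pow(23, Rational(1, 2))), 7)) = Mul(1, Add(7, Mul(Rational(1, 2), Pow(23, Rational(1, 2))))) = Add(7, Mul(Rational(1, 2), Pow(23, Rational(1, 2))))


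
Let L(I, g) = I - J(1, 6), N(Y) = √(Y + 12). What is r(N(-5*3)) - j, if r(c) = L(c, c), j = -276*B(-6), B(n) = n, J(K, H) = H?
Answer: -1662 + I*√3 ≈ -1662.0 + 1.732*I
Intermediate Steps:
N(Y) = √(12 + Y)
j = 1656 (j = -276*(-6) = 1656)
L(I, g) = -6 + I (L(I, g) = I - 1*6 = I - 6 = -6 + I)
r(c) = -6 + c
r(N(-5*3)) - j = (-6 + √(12 - 5*3)) - 1*1656 = (-6 + √(12 - 15)) - 1656 = (-6 + √(-3)) - 1656 = (-6 + I*√3) - 1656 = -1662 + I*√3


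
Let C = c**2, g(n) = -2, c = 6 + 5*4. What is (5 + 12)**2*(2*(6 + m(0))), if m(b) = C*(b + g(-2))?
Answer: -777988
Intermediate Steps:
c = 26 (c = 6 + 20 = 26)
C = 676 (C = 26**2 = 676)
m(b) = -1352 + 676*b (m(b) = 676*(b - 2) = 676*(-2 + b) = -1352 + 676*b)
(5 + 12)**2*(2*(6 + m(0))) = (5 + 12)**2*(2*(6 + (-1352 + 676*0))) = 17**2*(2*(6 + (-1352 + 0))) = 289*(2*(6 - 1352)) = 289*(2*(-1346)) = 289*(-2692) = -777988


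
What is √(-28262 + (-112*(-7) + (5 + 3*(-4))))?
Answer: I*√27485 ≈ 165.79*I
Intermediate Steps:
√(-28262 + (-112*(-7) + (5 + 3*(-4)))) = √(-28262 + (784 + (5 - 12))) = √(-28262 + (784 - 7)) = √(-28262 + 777) = √(-27485) = I*√27485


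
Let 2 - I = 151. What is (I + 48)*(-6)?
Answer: 606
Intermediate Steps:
I = -149 (I = 2 - 1*151 = 2 - 151 = -149)
(I + 48)*(-6) = (-149 + 48)*(-6) = -101*(-6) = 606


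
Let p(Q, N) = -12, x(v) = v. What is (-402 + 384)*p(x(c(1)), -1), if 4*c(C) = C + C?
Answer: 216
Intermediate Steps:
c(C) = C/2 (c(C) = (C + C)/4 = (2*C)/4 = C/2)
(-402 + 384)*p(x(c(1)), -1) = (-402 + 384)*(-12) = -18*(-12) = 216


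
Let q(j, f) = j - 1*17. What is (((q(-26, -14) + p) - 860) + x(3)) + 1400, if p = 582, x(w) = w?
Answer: 1082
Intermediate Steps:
q(j, f) = -17 + j (q(j, f) = j - 17 = -17 + j)
(((q(-26, -14) + p) - 860) + x(3)) + 1400 = ((((-17 - 26) + 582) - 860) + 3) + 1400 = (((-43 + 582) - 860) + 3) + 1400 = ((539 - 860) + 3) + 1400 = (-321 + 3) + 1400 = -318 + 1400 = 1082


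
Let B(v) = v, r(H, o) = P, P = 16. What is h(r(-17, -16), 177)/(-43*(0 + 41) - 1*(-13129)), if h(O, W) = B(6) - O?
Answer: -5/5683 ≈ -0.00087982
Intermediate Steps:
r(H, o) = 16
h(O, W) = 6 - O
h(r(-17, -16), 177)/(-43*(0 + 41) - 1*(-13129)) = (6 - 1*16)/(-43*(0 + 41) - 1*(-13129)) = (6 - 16)/(-43*41 + 13129) = -10/(-1763 + 13129) = -10/11366 = -10*1/11366 = -5/5683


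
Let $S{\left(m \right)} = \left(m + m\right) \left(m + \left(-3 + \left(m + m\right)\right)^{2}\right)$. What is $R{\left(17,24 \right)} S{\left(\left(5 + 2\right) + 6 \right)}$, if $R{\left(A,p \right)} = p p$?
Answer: $8116992$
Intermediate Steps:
$R{\left(A,p \right)} = p^{2}$
$S{\left(m \right)} = 2 m \left(m + \left(-3 + 2 m\right)^{2}\right)$
$R{\left(17,24 \right)} S{\left(\left(5 + 2\right) + 6 \right)} = 24^{2} \cdot 2 \left(\left(5 + 2\right) + 6\right) \left(\left(\left(5 + 2\right) + 6\right) + \left(-3 + 2 \left(\left(5 + 2\right) + 6\right)\right)^{2}\right) = 576 \cdot 2 \left(7 + 6\right) \left(\left(7 + 6\right) + \left(-3 + 2 \left(7 + 6\right)\right)^{2}\right) = 576 \cdot 2 \cdot 13 \left(13 + \left(-3 + 2 \cdot 13\right)^{2}\right) = 576 \cdot 2 \cdot 13 \left(13 + \left(-3 + 26\right)^{2}\right) = 576 \cdot 2 \cdot 13 \left(13 + 23^{2}\right) = 576 \cdot 2 \cdot 13 \left(13 + 529\right) = 576 \cdot 2 \cdot 13 \cdot 542 = 576 \cdot 14092 = 8116992$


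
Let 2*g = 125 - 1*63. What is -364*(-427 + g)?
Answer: 144144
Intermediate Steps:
g = 31 (g = (125 - 1*63)/2 = (125 - 63)/2 = (½)*62 = 31)
-364*(-427 + g) = -364*(-427 + 31) = -364*(-396) = 144144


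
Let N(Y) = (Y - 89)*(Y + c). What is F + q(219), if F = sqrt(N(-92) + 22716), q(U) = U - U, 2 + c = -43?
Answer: sqrt(47513) ≈ 217.97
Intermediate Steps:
c = -45 (c = -2 - 43 = -45)
q(U) = 0
N(Y) = (-89 + Y)*(-45 + Y) (N(Y) = (Y - 89)*(Y - 45) = (-89 + Y)*(-45 + Y))
F = sqrt(47513) (F = sqrt((4005 + (-92)**2 - 134*(-92)) + 22716) = sqrt((4005 + 8464 + 12328) + 22716) = sqrt(24797 + 22716) = sqrt(47513) ≈ 217.97)
F + q(219) = sqrt(47513) + 0 = sqrt(47513)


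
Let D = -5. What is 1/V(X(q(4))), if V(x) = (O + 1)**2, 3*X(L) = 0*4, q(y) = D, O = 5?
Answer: 1/36 ≈ 0.027778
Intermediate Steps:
q(y) = -5
X(L) = 0 (X(L) = (0*4)/3 = (1/3)*0 = 0)
V(x) = 36 (V(x) = (5 + 1)**2 = 6**2 = 36)
1/V(X(q(4))) = 1/36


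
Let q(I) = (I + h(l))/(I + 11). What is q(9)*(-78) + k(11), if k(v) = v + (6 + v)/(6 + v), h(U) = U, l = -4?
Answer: -15/2 ≈ -7.5000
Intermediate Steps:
q(I) = (-4 + I)/(11 + I) (q(I) = (I - 4)/(I + 11) = (-4 + I)/(11 + I))
k(v) = 1 + v (k(v) = v + 1 = 1 + v)
q(9)*(-78) + k(11) = ((-4 + 9)/(11 + 9))*(-78) + (1 + 11) = (5/20)*(-78) + 12 = ((1/20)*5)*(-78) + 12 = (¼)*(-78) + 12 = -39/2 + 12 = -15/2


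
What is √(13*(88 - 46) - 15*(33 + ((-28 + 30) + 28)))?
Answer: I*√399 ≈ 19.975*I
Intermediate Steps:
√(13*(88 - 46) - 15*(33 + ((-28 + 30) + 28))) = √(13*42 - 15*(33 + (2 + 28))) = √(546 - 15*(33 + 30)) = √(546 - 15*63) = √(546 - 945) = √(-399) = I*√399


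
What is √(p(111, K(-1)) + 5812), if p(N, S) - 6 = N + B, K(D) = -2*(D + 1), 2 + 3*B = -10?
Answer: 5*√237 ≈ 76.974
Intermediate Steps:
B = -4 (B = -⅔ + (⅓)*(-10) = -⅔ - 10/3 = -4)
K(D) = -2 - 2*D (K(D) = -2*(1 + D) = -2 - 2*D)
p(N, S) = 2 + N (p(N, S) = 6 + (N - 4) = 6 + (-4 + N) = 2 + N)
√(p(111, K(-1)) + 5812) = √((2 + 111) + 5812) = √(113 + 5812) = √5925 = 5*√237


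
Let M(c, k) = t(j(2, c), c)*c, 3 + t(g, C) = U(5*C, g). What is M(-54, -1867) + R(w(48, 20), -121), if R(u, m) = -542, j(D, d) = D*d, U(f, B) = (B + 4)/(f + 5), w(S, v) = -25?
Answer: -106316/265 ≈ -401.19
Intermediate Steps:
U(f, B) = (4 + B)/(5 + f)
t(g, C) = -3 + (4 + g)/(5 + 5*C)
M(c, k) = c*(-11 - 13*c)/(5*(1 + c)) (M(c, k) = ((-11 + 2*c - 15*c)/(5*(1 + c)))*c = ((-11 - 13*c)/(5*(1 + c)))*c = c*(-11 - 13*c)/(5*(1 + c)))
M(-54, -1867) + R(w(48, 20), -121) = (1/5)*(-54)*(-11 - 13*(-54))/(1 - 54) - 542 = (1/5)*(-54)*(-11 + 702)/(-53) - 542 = (1/5)*(-54)*(-1/53)*691 - 542 = 37314/265 - 542 = -106316/265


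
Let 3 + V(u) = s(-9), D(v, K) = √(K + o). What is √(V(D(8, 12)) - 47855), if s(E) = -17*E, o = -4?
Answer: I*√47705 ≈ 218.41*I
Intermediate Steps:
D(v, K) = √(-4 + K) (D(v, K) = √(K - 4) = √(-4 + K))
V(u) = 150 (V(u) = -3 - 17*(-9) = -3 + 153 = 150)
√(V(D(8, 12)) - 47855) = √(150 - 47855) = √(-47705) = I*√47705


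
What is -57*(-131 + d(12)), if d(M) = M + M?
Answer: 6099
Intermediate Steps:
d(M) = 2*M
-57*(-131 + d(12)) = -57*(-131 + 2*12) = -57*(-131 + 24) = -57*(-107) = 6099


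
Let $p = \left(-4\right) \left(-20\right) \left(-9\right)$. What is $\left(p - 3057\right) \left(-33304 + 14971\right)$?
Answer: $69243741$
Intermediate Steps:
$p = -720$ ($p = 80 \left(-9\right) = -720$)
$\left(p - 3057\right) \left(-33304 + 14971\right) = \left(-720 - 3057\right) \left(-33304 + 14971\right) = \left(-3777\right) \left(-18333\right) = 69243741$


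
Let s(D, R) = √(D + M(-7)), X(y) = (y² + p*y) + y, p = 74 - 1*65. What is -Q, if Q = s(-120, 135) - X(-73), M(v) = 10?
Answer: 4599 - I*√110 ≈ 4599.0 - 10.488*I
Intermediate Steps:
p = 9 (p = 74 - 65 = 9)
X(y) = y² + 10*y (X(y) = (y² + 9*y) + y = y² + 10*y)
s(D, R) = √(10 + D) (s(D, R) = √(D + 10) = √(10 + D))
Q = -4599 + I*√110 (Q = √(10 - 120) - (-73)*(10 - 73) = √(-110) - (-73)*(-63) = I*√110 - 1*4599 = I*√110 - 4599 = -4599 + I*√110 ≈ -4599.0 + 10.488*I)
-Q = -(-4599 + I*√110) = 4599 - I*√110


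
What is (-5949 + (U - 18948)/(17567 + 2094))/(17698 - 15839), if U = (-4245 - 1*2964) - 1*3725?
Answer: -116993171/36549799 ≈ -3.2009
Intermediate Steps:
U = -10934 (U = (-4245 - 2964) - 3725 = -7209 - 3725 = -10934)
(-5949 + (U - 18948)/(17567 + 2094))/(17698 - 15839) = (-5949 + (-10934 - 18948)/(17567 + 2094))/(17698 - 15839) = (-5949 - 29882/19661)/1859 = (-5949 - 29882*1/19661)*(1/1859) = (-5949 - 29882/19661)*(1/1859) = -116993171/19661*1/1859 = -116993171/36549799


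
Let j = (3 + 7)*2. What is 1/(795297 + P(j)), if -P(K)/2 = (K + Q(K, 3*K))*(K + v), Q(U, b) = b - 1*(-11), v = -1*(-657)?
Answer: 1/672083 ≈ 1.4879e-6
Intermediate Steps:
j = 20 (j = 10*2 = 20)
v = 657
Q(U, b) = 11 + b (Q(U, b) = b + 11 = 11 + b)
P(K) = -2*(11 + 4*K)*(657 + K) (P(K) = -2*(K + (11 + 3*K))*(K + 657) = -2*(11 + 4*K)*(657 + K))
1/(795297 + P(j)) = 1/(795297 + (-14454 - 5278*20 - 8*20²)) = 1/(795297 + (-14454 - 105560 - 8*400)) = 1/(795297 + (-14454 - 105560 - 3200)) = 1/(795297 - 123214) = 1/672083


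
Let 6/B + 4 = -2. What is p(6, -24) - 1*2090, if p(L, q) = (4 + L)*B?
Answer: -2100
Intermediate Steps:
B = -1 (B = 6/(-4 - 2) = 6/(-6) = 6*(-1/6) = -1)
p(L, q) = -4 - L (p(L, q) = (4 + L)*(-1) = -4 - L)
p(6, -24) - 1*2090 = (-4 - 1*6) - 1*2090 = (-4 - 6) - 2090 = -10 - 2090 = -2100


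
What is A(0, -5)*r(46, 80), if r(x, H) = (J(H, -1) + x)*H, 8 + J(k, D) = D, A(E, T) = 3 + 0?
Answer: 8880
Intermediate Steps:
A(E, T) = 3
J(k, D) = -8 + D
r(x, H) = H*(-9 + x) (r(x, H) = ((-8 - 1) + x)*H = (-9 + x)*H = H*(-9 + x))
A(0, -5)*r(46, 80) = 3*(80*(-9 + 46)) = 3*(80*37) = 3*2960 = 8880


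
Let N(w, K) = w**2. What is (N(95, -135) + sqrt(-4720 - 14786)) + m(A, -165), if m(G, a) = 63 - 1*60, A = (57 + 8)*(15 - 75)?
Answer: 9028 + I*sqrt(19506) ≈ 9028.0 + 139.66*I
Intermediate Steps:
A = -3900 (A = 65*(-60) = -3900)
m(G, a) = 3 (m(G, a) = 63 - 60 = 3)
(N(95, -135) + sqrt(-4720 - 14786)) + m(A, -165) = (95**2 + sqrt(-4720 - 14786)) + 3 = (9025 + sqrt(-19506)) + 3 = (9025 + I*sqrt(19506)) + 3 = 9028 + I*sqrt(19506)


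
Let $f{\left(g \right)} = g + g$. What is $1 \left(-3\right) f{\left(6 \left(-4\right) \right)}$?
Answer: $144$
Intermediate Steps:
$f{\left(g \right)} = 2 g$
$1 \left(-3\right) f{\left(6 \left(-4\right) \right)} = 1 \left(-3\right) 2 \cdot 6 \left(-4\right) = - 3 \cdot 2 \left(-24\right) = \left(-3\right) \left(-48\right) = 144$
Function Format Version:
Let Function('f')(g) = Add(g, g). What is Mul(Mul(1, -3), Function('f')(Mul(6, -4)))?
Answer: 144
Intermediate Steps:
Function('f')(g) = Mul(2, g)
Mul(Mul(1, -3), Function('f')(Mul(6, -4))) = Mul(Mul(1, -3), Mul(2, Mul(6, -4))) = Mul(-3, Mul(2, -24)) = Mul(-3, -48) = 144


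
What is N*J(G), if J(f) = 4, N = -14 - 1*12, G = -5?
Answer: -104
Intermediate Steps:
N = -26 (N = -14 - 12 = -26)
N*J(G) = -26*4 = -104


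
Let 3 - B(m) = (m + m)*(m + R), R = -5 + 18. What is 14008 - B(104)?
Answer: 38341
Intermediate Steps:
R = 13
B(m) = 3 - 2*m*(13 + m) (B(m) = 3 - (m + m)*(m + 13) = 3 - 2*m*(13 + m))
14008 - B(104) = 14008 - (3 - 26*104 - 2*104²) = 14008 - (3 - 2704 - 2*10816) = 14008 - (3 - 2704 - 21632) = 14008 - 1*(-24333) = 14008 + 24333 = 38341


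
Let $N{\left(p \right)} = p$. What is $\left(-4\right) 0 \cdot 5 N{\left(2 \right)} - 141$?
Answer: $-141$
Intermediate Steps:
$\left(-4\right) 0 \cdot 5 N{\left(2 \right)} - 141 = \left(-4\right) 0 \cdot 5 \cdot 2 - 141 = 0 \cdot 5 \cdot 2 - 141 = 0 \cdot 2 - 141 = 0 - 141 = -141$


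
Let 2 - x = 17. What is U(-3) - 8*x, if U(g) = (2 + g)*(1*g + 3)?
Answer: 120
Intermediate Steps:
U(g) = (2 + g)*(3 + g) (U(g) = (2 + g)*(g + 3) = (2 + g)*(3 + g))
x = -15 (x = 2 - 1*17 = 2 - 17 = -15)
U(-3) - 8*x = (6 + (-3)**2 + 5*(-3)) - 8*(-15) = (6 + 9 - 15) + 120 = 0 + 120 = 120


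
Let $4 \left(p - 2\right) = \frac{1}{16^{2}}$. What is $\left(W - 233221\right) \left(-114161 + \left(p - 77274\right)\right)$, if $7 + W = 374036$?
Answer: $- \frac{3450278108991}{128} \approx -2.6955 \cdot 10^{10}$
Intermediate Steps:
$W = 374029$ ($W = -7 + 374036 = 374029$)
$p = \frac{2049}{1024}$ ($p = 2 + \frac{1}{4 \cdot 16^{2}} = 2 + \frac{1}{4 \cdot 256} = 2 + \frac{1}{4} \cdot \frac{1}{256} = 2 + \frac{1}{1024} = \frac{2049}{1024} \approx 2.001$)
$\left(W - 233221\right) \left(-114161 + \left(p - 77274\right)\right) = \left(374029 - 233221\right) \left(-114161 + \left(\frac{2049}{1024} - 77274\right)\right) = \left(374029 - 233221\right) \left(-114161 - \frac{79126527}{1024}\right) = \left(374029 - 233221\right) \left(- \frac{196027391}{1024}\right) = 140808 \left(- \frac{196027391}{1024}\right) = - \frac{3450278108991}{128}$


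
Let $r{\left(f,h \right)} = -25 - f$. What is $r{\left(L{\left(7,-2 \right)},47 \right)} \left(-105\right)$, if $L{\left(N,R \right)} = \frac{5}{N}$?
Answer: $2700$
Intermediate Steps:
$r{\left(L{\left(7,-2 \right)},47 \right)} \left(-105\right) = \left(-25 - \frac{5}{7}\right) \left(-105\right) = \left(- \frac{180}{7}\right) \left(-105\right) = 2700$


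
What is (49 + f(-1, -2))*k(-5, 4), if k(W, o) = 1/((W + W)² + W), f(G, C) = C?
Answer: 47/95 ≈ 0.49474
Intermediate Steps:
k(W, o) = 1/(W + 4*W²) (k(W, o) = 1/((2*W)² + W) = 1/(4*W² + W) = 1/(W + 4*W²))
(49 + f(-1, -2))*k(-5, 4) = (49 - 2)*(1/((-5)*(1 + 4*(-5)))) = 47*(-1/(5*(1 - 20))) = 47*(-⅕/(-19)) = 47*(-⅕*(-1/19)) = 47*(1/95) = 47/95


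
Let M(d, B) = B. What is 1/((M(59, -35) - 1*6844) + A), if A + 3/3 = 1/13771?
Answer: -13771/94744479 ≈ -0.00014535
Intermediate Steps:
A = -13770/13771 (A = -1 + 1/13771 = -13770/13771 ≈ -0.99993)
1/((M(59, -35) - 1*6844) + A) = 1/((-35 - 1*6844) - 13770/13771) = 1/((-35 - 6844) - 13770/13771) = 1/(-6879 - 13770/13771) = 1/(-94744479/13771) = -13771/94744479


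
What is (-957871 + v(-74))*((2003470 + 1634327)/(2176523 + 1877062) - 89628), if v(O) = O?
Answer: 23202135411546129/270239 ≈ 8.5858e+10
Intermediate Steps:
(-957871 + v(-74))*((2003470 + 1634327)/(2176523 + 1877062) - 89628) = (-957871 - 74)*((2003470 + 1634327)/(2176523 + 1877062) - 89628) = -957945*(3637797/4053585 - 89628) = -957945*(3637797*(1/4053585) - 89628) = -957945*(1212599/1351195 - 89628) = -957945*(-121103692861/1351195) = 23202135411546129/270239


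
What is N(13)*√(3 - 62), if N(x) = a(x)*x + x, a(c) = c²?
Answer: 2210*I*√59 ≈ 16975.0*I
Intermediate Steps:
N(x) = x + x³ (N(x) = x²*x + x = x³ + x = x + x³)
N(13)*√(3 - 62) = (13 + 13³)*√(3 - 62) = (13 + 2197)*√(-59) = 2210*(I*√59) = 2210*I*√59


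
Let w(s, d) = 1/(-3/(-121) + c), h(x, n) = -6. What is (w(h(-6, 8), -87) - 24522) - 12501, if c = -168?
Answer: -752492596/20325 ≈ -37023.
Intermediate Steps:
w(s, d) = -121/20325 (w(s, d) = 1/(-3/(-121) - 168) = 1/(-3*(-1/121) - 168) = 1/(3/121 - 168) = 1/(-20325/121) = -121/20325)
(w(h(-6, 8), -87) - 24522) - 12501 = (-121/20325 - 24522) - 12501 = -498409771/20325 - 12501 = -752492596/20325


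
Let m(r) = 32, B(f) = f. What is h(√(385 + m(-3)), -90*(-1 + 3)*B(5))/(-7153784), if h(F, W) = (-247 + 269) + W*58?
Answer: 26089/3576892 ≈ 0.0072938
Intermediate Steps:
h(F, W) = 22 + 58*W
h(√(385 + m(-3)), -90*(-1 + 3)*B(5))/(-7153784) = (22 + 58*(-90*(-1 + 3)*5))/(-7153784) = (22 + 58*(-180*5))*(-1/7153784) = (22 + 58*(-90*10))*(-1/7153784) = (22 + 58*(-900))*(-1/7153784) = (22 - 52200)*(-1/7153784) = -52178*(-1/7153784) = 26089/3576892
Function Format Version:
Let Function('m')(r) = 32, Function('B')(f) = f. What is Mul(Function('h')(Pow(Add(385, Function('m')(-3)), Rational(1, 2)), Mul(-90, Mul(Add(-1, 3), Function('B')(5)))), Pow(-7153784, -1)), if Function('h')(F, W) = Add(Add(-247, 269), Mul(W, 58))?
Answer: Rational(26089, 3576892) ≈ 0.0072938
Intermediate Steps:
Function('h')(F, W) = Add(22, Mul(58, W))
Mul(Function('h')(Pow(Add(385, Function('m')(-3)), Rational(1, 2)), Mul(-90, Mul(Add(-1, 3), Function('B')(5)))), Pow(-7153784, -1)) = Mul(Add(22, Mul(58, Mul(-90, Mul(Add(-1, 3), 5)))), Pow(-7153784, -1)) = Mul(Add(22, Mul(58, Mul(-90, Mul(2, 5)))), Rational(-1, 7153784)) = Mul(Add(22, Mul(58, Mul(-90, 10))), Rational(-1, 7153784)) = Mul(Add(22, Mul(58, -900)), Rational(-1, 7153784)) = Mul(Add(22, -52200), Rational(-1, 7153784)) = Mul(-52178, Rational(-1, 7153784)) = Rational(26089, 3576892)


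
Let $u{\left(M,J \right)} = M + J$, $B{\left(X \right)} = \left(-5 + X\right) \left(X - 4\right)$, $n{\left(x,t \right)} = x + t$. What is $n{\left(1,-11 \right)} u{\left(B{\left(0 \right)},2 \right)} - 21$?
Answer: $-241$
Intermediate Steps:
$n{\left(x,t \right)} = t + x$
$B{\left(X \right)} = \left(-5 + X\right) \left(-4 + X\right)$
$u{\left(M,J \right)} = J + M$
$n{\left(1,-11 \right)} u{\left(B{\left(0 \right)},2 \right)} - 21 = \left(-11 + 1\right) \left(2 + \left(20 + 0^{2} - 0\right)\right) - 21 = - 10 \left(2 + \left(20 + 0 + 0\right)\right) - 21 = - 10 \left(2 + 20\right) - 21 = \left(-10\right) 22 - 21 = -220 - 21 = -241$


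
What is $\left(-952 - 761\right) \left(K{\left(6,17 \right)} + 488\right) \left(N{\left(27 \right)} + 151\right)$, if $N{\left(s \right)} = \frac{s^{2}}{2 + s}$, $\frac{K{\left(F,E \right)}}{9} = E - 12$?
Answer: $- \frac{4663752132}{29} \approx -1.6082 \cdot 10^{8}$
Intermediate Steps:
$K{\left(F,E \right)} = -108 + 9 E$ ($K{\left(F,E \right)} = 9 \left(E - 12\right) = 9 \left(-12 + E\right) = -108 + 9 E$)
$N{\left(s \right)} = \frac{s^{2}}{2 + s}$
$\left(-952 - 761\right) \left(K{\left(6,17 \right)} + 488\right) \left(N{\left(27 \right)} + 151\right) = \left(-952 - 761\right) \left(\left(-108 + 9 \cdot 17\right) + 488\right) \left(\frac{27^{2}}{2 + 27} + 151\right) = - 1713 \left(\left(-108 + 153\right) + 488\right) \left(\frac{729}{29} + 151\right) = - 1713 \left(45 + 488\right) \left(729 \cdot \frac{1}{29} + 151\right) = - 1713 \cdot 533 \left(\frac{729}{29} + 151\right) = - 1713 \cdot 533 \cdot \frac{5108}{29} = \left(-1713\right) \frac{2722564}{29} = - \frac{4663752132}{29}$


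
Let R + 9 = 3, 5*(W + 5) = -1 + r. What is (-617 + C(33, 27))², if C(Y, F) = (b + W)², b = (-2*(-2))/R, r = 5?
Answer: 17821182016/50625 ≈ 3.5202e+5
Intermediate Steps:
W = -21/5 (W = -5 + (-1 + 5)/5 = -5 + (⅕)*4 = -5 + ⅘ = -21/5 ≈ -4.2000)
R = -6 (R = -9 + 3 = -6)
b = -⅔ (b = -2*(-2)/(-6) = 4*(-⅙) = -⅔ ≈ -0.66667)
C(Y, F) = 5329/225 (C(Y, F) = (-⅔ - 21/5)² = (-73/15)² = 5329/225)
(-617 + C(33, 27))² = (-617 + 5329/225)² = (-133496/225)² = 17821182016/50625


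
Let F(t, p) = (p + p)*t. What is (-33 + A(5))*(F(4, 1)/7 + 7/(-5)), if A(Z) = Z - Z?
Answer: 297/35 ≈ 8.4857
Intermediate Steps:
F(t, p) = 2*p*t (F(t, p) = (2*p)*t = 2*p*t)
A(Z) = 0
(-33 + A(5))*(F(4, 1)/7 + 7/(-5)) = (-33 + 0)*((2*1*4)/7 + 7/(-5)) = -33*(8*(⅐) + 7*(-⅕)) = -33*(8/7 - 7/5) = -33*(-9/35) = 297/35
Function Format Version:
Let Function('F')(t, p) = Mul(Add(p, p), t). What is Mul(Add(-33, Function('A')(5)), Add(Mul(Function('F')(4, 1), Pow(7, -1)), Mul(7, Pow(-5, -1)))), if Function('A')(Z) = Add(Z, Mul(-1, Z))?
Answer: Rational(297, 35) ≈ 8.4857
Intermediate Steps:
Function('F')(t, p) = Mul(2, p, t) (Function('F')(t, p) = Mul(Mul(2, p), t) = Mul(2, p, t))
Function('A')(Z) = 0
Mul(Add(-33, Function('A')(5)), Add(Mul(Function('F')(4, 1), Pow(7, -1)), Mul(7, Pow(-5, -1)))) = Mul(Add(-33, 0), Add(Mul(Mul(2, 1, 4), Pow(7, -1)), Mul(7, Pow(-5, -1)))) = Mul(-33, Add(Mul(8, Rational(1, 7)), Mul(7, Rational(-1, 5)))) = Mul(-33, Add(Rational(8, 7), Rational(-7, 5))) = Mul(-33, Rational(-9, 35)) = Rational(297, 35)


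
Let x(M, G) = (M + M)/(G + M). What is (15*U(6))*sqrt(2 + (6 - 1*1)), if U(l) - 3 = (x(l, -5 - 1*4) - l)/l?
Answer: 20*sqrt(7) ≈ 52.915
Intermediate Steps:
x(M, G) = 2*M/(G + M) (x(M, G) = (2*M)/(G + M) = 2*M/(G + M))
U(l) = 3 + (-l + 2*l/(-9 + l))/l (U(l) = 3 + (2*l/((-5 - 1*4) + l) - l)/l = 3 + (2*l/((-5 - 4) + l) - l)/l = 3 + (2*l/(-9 + l) - l)/l = 3 + (-l + 2*l/(-9 + l))/l)
(15*U(6))*sqrt(2 + (6 - 1*1)) = (15*(2*(-8 + 6)/(-9 + 6)))*sqrt(2 + (6 - 1*1)) = (15*(2*(-2)/(-3)))*sqrt(2 + (6 - 1)) = (15*(2*(-1/3)*(-2)))*sqrt(2 + 5) = (15*(4/3))*sqrt(7) = 20*sqrt(7)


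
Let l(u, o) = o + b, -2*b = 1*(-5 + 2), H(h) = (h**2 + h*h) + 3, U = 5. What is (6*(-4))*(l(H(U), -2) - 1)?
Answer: 36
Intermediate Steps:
H(h) = 3 + 2*h**2 (H(h) = (h**2 + h**2) + 3 = 2*h**2 + 3 = 3 + 2*h**2)
b = 3/2 (b = -(-5 + 2)/2 = -(-3)/2 = -1/2*(-3) = 3/2 ≈ 1.5000)
l(u, o) = 3/2 + o (l(u, o) = o + 3/2 = 3/2 + o)
(6*(-4))*(l(H(U), -2) - 1) = (6*(-4))*((3/2 - 2) - 1) = -24*(-1/2 - 1) = -24*(-3/2) = 36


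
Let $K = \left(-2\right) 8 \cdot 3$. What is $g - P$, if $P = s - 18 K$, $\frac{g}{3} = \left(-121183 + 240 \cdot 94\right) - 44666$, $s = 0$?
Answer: $-430731$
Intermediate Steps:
$K = -48$ ($K = \left(-16\right) 3 = -48$)
$g = -429867$ ($g = 3 \left(\left(-121183 + 240 \cdot 94\right) - 44666\right) = 3 \left(\left(-121183 + 22560\right) - 44666\right) = 3 \left(-98623 - 44666\right) = 3 \left(-143289\right) = -429867$)
$P = 864$ ($P = 0 - -864 = 0 + 864 = 864$)
$g - P = -429867 - 864 = -430731$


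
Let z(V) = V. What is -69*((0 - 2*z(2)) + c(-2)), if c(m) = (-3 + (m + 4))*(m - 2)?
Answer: 0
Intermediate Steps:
c(m) = (1 + m)*(-2 + m) (c(m) = (-3 + (4 + m))*(-2 + m) = (1 + m)*(-2 + m))
-69*((0 - 2*z(2)) + c(-2)) = -69*((0 - 2*2) + (-2 + (-2)**2 - 1*(-2))) = -69*((0 - 4) + (-2 + 4 + 2)) = -69*(-4 + 4) = -69*0 = 0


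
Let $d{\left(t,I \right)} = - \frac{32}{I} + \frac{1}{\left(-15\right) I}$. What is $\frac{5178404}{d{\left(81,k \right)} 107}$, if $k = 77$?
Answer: $- \frac{5981056620}{51467} \approx -1.1621 \cdot 10^{5}$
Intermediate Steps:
$d{\left(t,I \right)} = - \frac{481}{15 I}$ ($d{\left(t,I \right)} = - \frac{32}{I} - \frac{1}{15 I} = - \frac{481}{15 I}$)
$\frac{5178404}{d{\left(81,k \right)} 107} = \frac{5178404}{- \frac{481}{15 \cdot 77} \cdot 107} = \frac{5178404}{\left(- \frac{481}{15}\right) \frac{1}{77} \cdot 107} = \frac{5178404}{\left(- \frac{481}{1155}\right) 107} = \frac{5178404}{- \frac{51467}{1155}} = 5178404 \left(- \frac{1155}{51467}\right) = - \frac{5981056620}{51467}$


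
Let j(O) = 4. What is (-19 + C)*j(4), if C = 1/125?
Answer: -9496/125 ≈ -75.968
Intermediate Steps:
C = 1/125 ≈ 0.0080000
(-19 + C)*j(4) = (-19 + 1/125)*4 = -2374/125*4 = -9496/125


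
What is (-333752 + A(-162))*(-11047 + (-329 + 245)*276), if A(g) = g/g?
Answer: 11424630481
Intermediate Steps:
A(g) = 1
(-333752 + A(-162))*(-11047 + (-329 + 245)*276) = (-333752 + 1)*(-11047 + (-329 + 245)*276) = -333751*(-11047 - 84*276) = -333751*(-11047 - 23184) = -333751*(-34231) = 11424630481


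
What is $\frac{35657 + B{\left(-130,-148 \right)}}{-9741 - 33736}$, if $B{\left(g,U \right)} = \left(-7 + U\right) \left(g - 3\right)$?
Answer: $- \frac{56272}{43477} \approx -1.2943$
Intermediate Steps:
$B{\left(g,U \right)} = \left(-7 + U\right) \left(-3 + g\right)$
$\frac{35657 + B{\left(-130,-148 \right)}}{-9741 - 33736} = \frac{35657 - -20615}{-9741 - 33736} = \frac{35657 + \left(21 + 910 + 444 + 19240\right)}{-43477} = \left(35657 + 20615\right) \left(- \frac{1}{43477}\right) = 56272 \left(- \frac{1}{43477}\right) = - \frac{56272}{43477}$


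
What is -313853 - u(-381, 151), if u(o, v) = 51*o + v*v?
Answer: -317223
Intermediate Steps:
u(o, v) = v² + 51*o (u(o, v) = 51*o + v² = v² + 51*o)
-313853 - u(-381, 151) = -313853 - (151² + 51*(-381)) = -313853 - (22801 - 19431) = -313853 - 1*3370 = -313853 - 3370 = -317223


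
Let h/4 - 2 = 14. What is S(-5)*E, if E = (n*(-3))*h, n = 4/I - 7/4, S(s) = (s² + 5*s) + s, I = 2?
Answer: 240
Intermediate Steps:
h = 64 (h = 8 + 4*14 = 8 + 56 = 64)
S(s) = s² + 6*s
n = ¼ (n = 4/2 - 7/4 = 4*(½) - 7*¼ = 2 - 7/4 = ¼ ≈ 0.25000)
E = -48 (E = ((¼)*(-3))*64 = -¾*64 = -48)
S(-5)*E = -5*(6 - 5)*(-48) = -5*1*(-48) = -5*(-48) = 240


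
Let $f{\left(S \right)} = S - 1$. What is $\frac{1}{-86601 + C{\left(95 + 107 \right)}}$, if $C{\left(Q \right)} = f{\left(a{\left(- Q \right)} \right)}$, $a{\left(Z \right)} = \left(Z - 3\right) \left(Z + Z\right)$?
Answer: $- \frac{1}{3782} \approx -0.00026441$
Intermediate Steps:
$a{\left(Z \right)} = 2 Z \left(-3 + Z\right)$ ($a{\left(Z \right)} = \left(-3 + Z\right) 2 Z = 2 Z \left(-3 + Z\right)$)
$f{\left(S \right)} = -1 + S$
$C{\left(Q \right)} = -1 - 2 Q \left(-3 - Q\right)$ ($C{\left(Q \right)} = -1 + 2 \left(- Q\right) \left(-3 - Q\right) = -1 - 2 Q \left(-3 - Q\right)$)
$\frac{1}{-86601 + C{\left(95 + 107 \right)}} = \frac{1}{-86601 - \left(1 - 2 \left(95 + 107\right) \left(3 + \left(95 + 107\right)\right)\right)} = \frac{1}{-86601 - \left(1 - 404 \left(3 + 202\right)\right)} = \frac{1}{-86601 - \left(1 - 82820\right)} = \frac{1}{-86601 + \left(-1 + 82820\right)} = \frac{1}{-86601 + 82819} = \frac{1}{-3782} = - \frac{1}{3782}$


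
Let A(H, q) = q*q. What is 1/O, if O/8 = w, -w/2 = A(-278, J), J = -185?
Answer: -1/547600 ≈ -1.8262e-6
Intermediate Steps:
A(H, q) = q²
w = -68450 (w = -2*(-185)² = -2*34225 = -68450)
O = -547600 (O = 8*(-68450) = -547600)
1/O = 1/(-547600) = -1/547600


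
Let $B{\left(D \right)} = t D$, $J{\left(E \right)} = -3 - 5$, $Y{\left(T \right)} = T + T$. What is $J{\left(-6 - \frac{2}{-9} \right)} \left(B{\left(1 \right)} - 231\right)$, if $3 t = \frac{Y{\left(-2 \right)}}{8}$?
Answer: $\frac{5548}{3} \approx 1849.3$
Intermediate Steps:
$Y{\left(T \right)} = 2 T$
$t = - \frac{1}{6}$ ($t = \frac{2 \left(-2\right) \frac{1}{8}}{3} = \frac{\left(-4\right) \frac{1}{8}}{3} = \frac{1}{3} \left(- \frac{1}{2}\right) = - \frac{1}{6} \approx -0.16667$)
$J{\left(E \right)} = -8$ ($J{\left(E \right)} = -3 - 5 = -8$)
$B{\left(D \right)} = - \frac{D}{6}$
$J{\left(-6 - \frac{2}{-9} \right)} \left(B{\left(1 \right)} - 231\right) = - 8 \left(\left(- \frac{1}{6}\right) 1 - 231\right) = - 8 \left(- \frac{1}{6} - 231\right) = \left(-8\right) \left(- \frac{1387}{6}\right) = \frac{5548}{3}$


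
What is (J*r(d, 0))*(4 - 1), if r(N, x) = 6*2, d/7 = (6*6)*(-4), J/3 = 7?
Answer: 756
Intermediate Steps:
J = 21 (J = 3*7 = 21)
d = -1008 (d = 7*((6*6)*(-4)) = 7*(36*(-4)) = 7*(-144) = -1008)
r(N, x) = 12
(J*r(d, 0))*(4 - 1) = (21*12)*(4 - 1) = 252*3 = 756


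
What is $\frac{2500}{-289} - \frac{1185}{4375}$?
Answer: $- \frac{2255993}{252875} \approx -8.9214$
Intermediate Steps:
$\frac{2500}{-289} - \frac{1185}{4375} = 2500 \left(- \frac{1}{289}\right) - \frac{237}{875} = - \frac{2500}{289} - \frac{237}{875} = - \frac{2255993}{252875}$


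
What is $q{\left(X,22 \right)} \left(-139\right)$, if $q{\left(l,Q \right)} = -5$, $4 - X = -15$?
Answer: $695$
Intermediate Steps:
$X = 19$ ($X = 4 - -15 = 4 + 15 = 19$)
$q{\left(X,22 \right)} \left(-139\right) = \left(-5\right) \left(-139\right) = 695$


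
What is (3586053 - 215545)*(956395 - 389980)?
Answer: 1909106288820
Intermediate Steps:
(3586053 - 215545)*(956395 - 389980) = 3370508*566415 = 1909106288820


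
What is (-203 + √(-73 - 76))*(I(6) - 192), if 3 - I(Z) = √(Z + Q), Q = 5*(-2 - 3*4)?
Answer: (189 + 8*I)*(203 - I*√149) ≈ 38465.0 - 683.04*I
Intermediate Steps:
Q = -70 (Q = 5*(-2 - 12) = 5*(-14) = -70)
I(Z) = 3 - √(-70 + Z) (I(Z) = 3 - √(Z - 70) = 3 - √(-70 + Z))
(-203 + √(-73 - 76))*(I(6) - 192) = (-203 + √(-73 - 76))*((3 - √(-70 + 6)) - 192) = (-203 + √(-149))*((3 - √(-64)) - 192) = (-203 + I*√149)*((3 - 8*I) - 192) = (-203 + I*√149)*(-189 - 8*I)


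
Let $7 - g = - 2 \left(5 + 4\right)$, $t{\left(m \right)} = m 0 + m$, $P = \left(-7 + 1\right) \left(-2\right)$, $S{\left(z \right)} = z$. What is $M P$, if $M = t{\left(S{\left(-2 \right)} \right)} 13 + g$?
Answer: $-12$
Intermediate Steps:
$P = 12$ ($P = \left(-6\right) \left(-2\right) = 12$)
$t{\left(m \right)} = m$ ($t{\left(m \right)} = 0 + m = m$)
$g = 25$ ($g = 7 - - 2 \left(5 + 4\right) = 7 - \left(-2\right) 9 = 7 - -18 = 7 + 18 = 25$)
$M = -1$ ($M = \left(-2\right) 13 + 25 = -26 + 25 = -1$)
$M P = \left(-1\right) 12 = -12$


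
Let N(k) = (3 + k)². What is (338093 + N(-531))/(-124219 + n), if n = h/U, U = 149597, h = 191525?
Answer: -92282948569/18582598218 ≈ -4.9661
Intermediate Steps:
n = 191525/149597 ≈ 1.2803
(338093 + N(-531))/(-124219 + n) = (338093 + (3 - 531)²)/(-124219 + 191525/149597) = (338093 + (-528)²)/(-18582598218/149597) = (338093 + 278784)*(-149597/18582598218) = 616877*(-149597/18582598218) = -92282948569/18582598218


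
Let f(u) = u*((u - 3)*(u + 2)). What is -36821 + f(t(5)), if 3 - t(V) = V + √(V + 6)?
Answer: -36898 - 21*√11 ≈ -36968.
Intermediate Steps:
t(V) = 3 - V - √(6 + V) (t(V) = 3 - (V + √(V + 6)) = 3 - (V + √(6 + V)) = 3 + (-V - √(6 + V)) = 3 - V - √(6 + V))
f(u) = u*(-3 + u)*(2 + u) (f(u) = u*((-3 + u)*(2 + u)) = u*(-3 + u)*(2 + u))
-36821 + f(t(5)) = -36821 + (3 - 1*5 - √(6 + 5))*(-6 + (3 - 1*5 - √(6 + 5))² - (3 - 1*5 - √(6 + 5))) = -36821 + (3 - 5 - √11)*(-6 + (3 - 5 - √11)² - (3 - 5 - √11)) = -36821 + (-2 - √11)*(-6 + (-2 - √11)² - (-2 - √11)) = -36821 + (-2 - √11)*(-6 + (-2 - √11)² + (2 + √11)) = -36821 + (-2 - √11)*(-4 + √11 + (-2 - √11)²)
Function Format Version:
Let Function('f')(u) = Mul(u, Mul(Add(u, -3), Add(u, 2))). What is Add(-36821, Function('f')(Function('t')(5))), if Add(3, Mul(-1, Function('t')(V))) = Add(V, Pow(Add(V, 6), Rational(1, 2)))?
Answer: Add(-36898, Mul(-21, Pow(11, Rational(1, 2)))) ≈ -36968.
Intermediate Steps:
Function('t')(V) = Add(3, Mul(-1, V), Mul(-1, Pow(Add(6, V), Rational(1, 2)))) (Function('t')(V) = Add(3, Mul(-1, Add(V, Pow(Add(V, 6), Rational(1, 2))))) = Add(3, Mul(-1, Add(V, Pow(Add(6, V), Rational(1, 2))))) = Add(3, Add(Mul(-1, V), Mul(-1, Pow(Add(6, V), Rational(1, 2))))) = Add(3, Mul(-1, V), Mul(-1, Pow(Add(6, V), Rational(1, 2)))))
Function('f')(u) = Mul(u, Add(-3, u), Add(2, u)) (Function('f')(u) = Mul(u, Mul(Add(-3, u), Add(2, u))) = Mul(u, Add(-3, u), Add(2, u)))
Add(-36821, Function('f')(Function('t')(5))) = Add(-36821, Mul(Add(3, Mul(-1, 5), Mul(-1, Pow(Add(6, 5), Rational(1, 2)))), Add(-6, Pow(Add(3, Mul(-1, 5), Mul(-1, Pow(Add(6, 5), Rational(1, 2)))), 2), Mul(-1, Add(3, Mul(-1, 5), Mul(-1, Pow(Add(6, 5), Rational(1, 2)))))))) = Add(-36821, Mul(Add(3, -5, Mul(-1, Pow(11, Rational(1, 2)))), Add(-6, Pow(Add(3, -5, Mul(-1, Pow(11, Rational(1, 2)))), 2), Mul(-1, Add(3, -5, Mul(-1, Pow(11, Rational(1, 2)))))))) = Add(-36821, Mul(Add(-2, Mul(-1, Pow(11, Rational(1, 2)))), Add(-6, Pow(Add(-2, Mul(-1, Pow(11, Rational(1, 2)))), 2), Mul(-1, Add(-2, Mul(-1, Pow(11, Rational(1, 2)))))))) = Add(-36821, Mul(Add(-2, Mul(-1, Pow(11, Rational(1, 2)))), Add(-6, Pow(Add(-2, Mul(-1, Pow(11, Rational(1, 2)))), 2), Add(2, Pow(11, Rational(1, 2)))))) = Add(-36821, Mul(Add(-2, Mul(-1, Pow(11, Rational(1, 2)))), Add(-4, Pow(11, Rational(1, 2)), Pow(Add(-2, Mul(-1, Pow(11, Rational(1, 2)))), 2))))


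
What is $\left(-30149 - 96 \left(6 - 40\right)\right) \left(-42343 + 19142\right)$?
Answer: $623758885$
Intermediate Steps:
$\left(-30149 - 96 \left(6 - 40\right)\right) \left(-42343 + 19142\right) = \left(-30149 - -3264\right) \left(-23201\right) = \left(-30149 + 3264\right) \left(-23201\right) = \left(-26885\right) \left(-23201\right) = 623758885$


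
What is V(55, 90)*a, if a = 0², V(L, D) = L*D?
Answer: 0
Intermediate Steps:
V(L, D) = D*L
a = 0
V(55, 90)*a = (90*55)*0 = 4950*0 = 0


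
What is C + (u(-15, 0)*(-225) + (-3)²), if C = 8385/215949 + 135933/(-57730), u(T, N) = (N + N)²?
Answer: 27776697521/4155578590 ≈ 6.6842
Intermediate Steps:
u(T, N) = 4*N² (u(T, N) = (2*N)² = 4*N²)
C = -9623509789/4155578590 (C = 8385*(1/215949) + 135933*(-1/57730) = 2795/71983 - 135933/57730 = -9623509789/4155578590 ≈ -2.3158)
C + (u(-15, 0)*(-225) + (-3)²) = -9623509789/4155578590 + ((4*0²)*(-225) + (-3)²) = -9623509789/4155578590 + ((4*0)*(-225) + 9) = -9623509789/4155578590 + (0*(-225) + 9) = -9623509789/4155578590 + (0 + 9) = -9623509789/4155578590 + 9 = 27776697521/4155578590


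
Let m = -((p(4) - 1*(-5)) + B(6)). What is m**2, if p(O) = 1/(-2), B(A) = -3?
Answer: 9/4 ≈ 2.2500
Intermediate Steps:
p(O) = -1/2
m = -3/2 (m = -((-1/2 - 1*(-5)) - 3) = -((-1/2 + 5) - 3) = -(9/2 - 3) = -1*3/2 = -3/2 ≈ -1.5000)
m**2 = (-3/2)**2 = 9/4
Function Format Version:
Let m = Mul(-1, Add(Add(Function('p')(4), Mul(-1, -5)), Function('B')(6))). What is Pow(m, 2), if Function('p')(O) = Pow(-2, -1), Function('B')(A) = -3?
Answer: Rational(9, 4) ≈ 2.2500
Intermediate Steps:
Function('p')(O) = Rational(-1, 2)
m = Rational(-3, 2) (m = Mul(-1, Add(Add(Rational(-1, 2), Mul(-1, -5)), -3)) = Mul(-1, Add(Add(Rational(-1, 2), 5), -3)) = Mul(-1, Add(Rational(9, 2), -3)) = Mul(-1, Rational(3, 2)) = Rational(-3, 2) ≈ -1.5000)
Pow(m, 2) = Pow(Rational(-3, 2), 2) = Rational(9, 4)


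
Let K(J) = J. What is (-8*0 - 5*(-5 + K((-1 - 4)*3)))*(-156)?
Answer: -15600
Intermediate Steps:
(-8*0 - 5*(-5 + K((-1 - 4)*3)))*(-156) = (-8*0 - 5*(-5 + (-1 - 4)*3))*(-156) = (0 - 5*(-5 - 5*3))*(-156) = (0 - 5*(-5 - 15))*(-156) = (0 - 5*(-20))*(-156) = (0 + 100)*(-156) = 100*(-156) = -15600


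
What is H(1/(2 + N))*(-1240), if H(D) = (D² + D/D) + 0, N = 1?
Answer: -12400/9 ≈ -1377.8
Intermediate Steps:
H(D) = 1 + D² (H(D) = (D² + 1) + 0 = (1 + D²) + 0 = 1 + D²)
H(1/(2 + N))*(-1240) = (1 + (1/(2 + 1))²)*(-1240) = (1 + (1/3)²)*(-1240) = (1 + (⅓)²)*(-1240) = (1 + ⅑)*(-1240) = (10/9)*(-1240) = -12400/9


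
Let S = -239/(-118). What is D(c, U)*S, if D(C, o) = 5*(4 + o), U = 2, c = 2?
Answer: 3585/59 ≈ 60.763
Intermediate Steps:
D(C, o) = 20 + 5*o
S = 239/118 (S = -239*(-1/118) = 239/118 ≈ 2.0254)
D(c, U)*S = (20 + 5*2)*(239/118) = (20 + 10)*(239/118) = 30*(239/118) = 3585/59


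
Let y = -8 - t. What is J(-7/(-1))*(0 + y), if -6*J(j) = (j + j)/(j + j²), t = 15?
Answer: 23/24 ≈ 0.95833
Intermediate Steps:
y = -23 (y = -8 - 1*15 = -8 - 15 = -23)
J(j) = -j/(3*(j + j²)) (J(j) = -(j + j)/(6*(j + j²)) = -2*j/(6*(j + j²)) = -j/(3*(j + j²)))
J(-7/(-1))*(0 + y) = (-1/(3 + 3*(-7/(-1))))*(0 - 23) = -1/(3 + 3*(-7*(-1)))*(-23) = -1/(3 + 3*7)*(-23) = -1/(3 + 21)*(-23) = -1/24*(-23) = 23/24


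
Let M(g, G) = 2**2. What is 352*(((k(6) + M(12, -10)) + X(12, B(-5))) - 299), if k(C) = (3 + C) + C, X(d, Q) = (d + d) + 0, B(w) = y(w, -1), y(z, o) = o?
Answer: -90112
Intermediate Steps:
B(w) = -1
X(d, Q) = 2*d (X(d, Q) = 2*d + 0 = 2*d)
M(g, G) = 4
k(C) = 3 + 2*C
352*(((k(6) + M(12, -10)) + X(12, B(-5))) - 299) = 352*((((3 + 2*6) + 4) + 2*12) - 299) = 352*((((3 + 12) + 4) + 24) - 299) = 352*(((15 + 4) + 24) - 299) = 352*((19 + 24) - 299) = 352*(43 - 299) = 352*(-256) = -90112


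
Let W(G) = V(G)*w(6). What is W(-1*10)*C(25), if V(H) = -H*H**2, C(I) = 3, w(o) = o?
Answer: 18000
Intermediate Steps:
V(H) = -H**3
W(G) = -6*G**3 (W(G) = -G**3*6 = -6*G**3)
W(-1*10)*C(25) = -6*(-1*10)**3*3 = -6*(-10)**3*3 = -6*(-1000)*3 = 6000*3 = 18000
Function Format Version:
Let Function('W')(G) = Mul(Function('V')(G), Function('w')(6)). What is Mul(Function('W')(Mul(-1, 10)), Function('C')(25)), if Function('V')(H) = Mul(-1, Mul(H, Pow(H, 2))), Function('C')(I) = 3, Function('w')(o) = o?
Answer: 18000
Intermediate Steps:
Function('V')(H) = Mul(-1, Pow(H, 3))
Function('W')(G) = Mul(-6, Pow(G, 3)) (Function('W')(G) = Mul(Mul(-1, Pow(G, 3)), 6) = Mul(-6, Pow(G, 3)))
Mul(Function('W')(Mul(-1, 10)), Function('C')(25)) = Mul(Mul(-6, Pow(Mul(-1, 10), 3)), 3) = Mul(Mul(-6, Pow(-10, 3)), 3) = Mul(Mul(-6, -1000), 3) = Mul(6000, 3) = 18000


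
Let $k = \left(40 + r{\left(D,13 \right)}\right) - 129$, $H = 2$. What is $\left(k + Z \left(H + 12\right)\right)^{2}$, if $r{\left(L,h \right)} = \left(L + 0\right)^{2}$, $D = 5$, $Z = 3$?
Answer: $484$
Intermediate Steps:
$r{\left(L,h \right)} = L^{2}$
$k = -64$ ($k = \left(40 + 5^{2}\right) - 129 = \left(40 + 25\right) - 129 = 65 - 129 = -64$)
$\left(k + Z \left(H + 12\right)\right)^{2} = \left(-64 + 3 \left(2 + 12\right)\right)^{2} = \left(-64 + 3 \cdot 14\right)^{2} = \left(-64 + 42\right)^{2} = \left(-22\right)^{2} = 484$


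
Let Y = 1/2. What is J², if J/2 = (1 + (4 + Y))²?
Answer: 14641/4 ≈ 3660.3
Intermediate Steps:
Y = ½ ≈ 0.50000
J = 121/2 (J = 2*(1 + (4 + ½))² = 2*(1 + 9/2)² = 2*(11/2)² = 2*(121/4) = 121/2 ≈ 60.500)
J² = (121/2)² = 14641/4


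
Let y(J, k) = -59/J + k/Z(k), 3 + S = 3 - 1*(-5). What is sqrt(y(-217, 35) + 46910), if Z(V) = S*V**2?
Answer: 8*sqrt(862874243)/1085 ≈ 216.59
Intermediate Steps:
S = 5 (S = -3 + (3 - 1*(-5)) = -3 + (3 + 5) = -3 + 8 = 5)
Z(V) = 5*V**2
y(J, k) = -59/J + 1/(5*k) (y(J, k) = -59/J + k/((5*k**2)) = -59/J + k*(1/(5*k**2)) = -59/J + 1/(5*k))
sqrt(y(-217, 35) + 46910) = sqrt((-59/(-217) + (1/5)/35) + 46910) = sqrt((-59*(-1/217) + (1/5)*(1/35)) + 46910) = sqrt((59/217 + 1/175) + 46910) = sqrt(1506/5425 + 46910) = sqrt(254488256/5425) = 8*sqrt(862874243)/1085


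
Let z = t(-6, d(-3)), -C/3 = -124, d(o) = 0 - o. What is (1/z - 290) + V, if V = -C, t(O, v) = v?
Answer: -1985/3 ≈ -661.67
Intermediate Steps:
d(o) = -o
C = 372 (C = -3*(-124) = 372)
z = 3 (z = -1*(-3) = 3)
V = -372 (V = -1*372 = -372)
(1/z - 290) + V = (1/3 - 290) - 372 = (⅓ - 290) - 372 = -869/3 - 372 = -1985/3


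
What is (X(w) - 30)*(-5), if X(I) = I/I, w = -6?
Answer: 145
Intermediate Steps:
X(I) = 1
(X(w) - 30)*(-5) = (1 - 30)*(-5) = -29*(-5) = 145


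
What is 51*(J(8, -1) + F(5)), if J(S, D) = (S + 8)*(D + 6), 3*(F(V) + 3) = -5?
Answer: 3842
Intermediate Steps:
F(V) = -14/3 (F(V) = -3 + (⅓)*(-5) = -3 - 5/3 = -14/3)
J(S, D) = (6 + D)*(8 + S) (J(S, D) = (8 + S)*(6 + D) = (6 + D)*(8 + S))
51*(J(8, -1) + F(5)) = 51*((48 + 6*8 + 8*(-1) - 1*8) - 14/3) = 51*((48 + 48 - 8 - 8) - 14/3) = 51*(80 - 14/3) = 51*(226/3) = 3842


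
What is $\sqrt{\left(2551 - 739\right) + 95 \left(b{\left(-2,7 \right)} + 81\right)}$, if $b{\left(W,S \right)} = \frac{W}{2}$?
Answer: $2 \sqrt{2353} \approx 97.016$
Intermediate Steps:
$b{\left(W,S \right)} = \frac{W}{2}$ ($b{\left(W,S \right)} = W \frac{1}{2} = \frac{W}{2}$)
$\sqrt{\left(2551 - 739\right) + 95 \left(b{\left(-2,7 \right)} + 81\right)} = \sqrt{\left(2551 - 739\right) + 95 \left(\frac{1}{2} \left(-2\right) + 81\right)} = \sqrt{\left(2551 - 739\right) + 95 \left(-1 + 81\right)} = \sqrt{1812 + 95 \cdot 80} = \sqrt{1812 + 7600} = \sqrt{9412} = 2 \sqrt{2353}$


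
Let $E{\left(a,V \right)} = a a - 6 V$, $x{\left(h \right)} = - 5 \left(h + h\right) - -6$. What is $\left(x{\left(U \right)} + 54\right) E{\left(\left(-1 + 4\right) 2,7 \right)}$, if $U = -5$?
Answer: $-660$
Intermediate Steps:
$x{\left(h \right)} = 6 - 10 h$ ($x{\left(h \right)} = - 5 \cdot 2 h + 6 = - 10 h + 6 = 6 - 10 h$)
$E{\left(a,V \right)} = a^{2} - 6 V$
$\left(x{\left(U \right)} + 54\right) E{\left(\left(-1 + 4\right) 2,7 \right)} = \left(\left(6 - -50\right) + 54\right) \left(\left(\left(-1 + 4\right) 2\right)^{2} - 42\right) = \left(\left(6 + 50\right) + 54\right) \left(\left(3 \cdot 2\right)^{2} - 42\right) = \left(56 + 54\right) \left(6^{2} - 42\right) = 110 \left(36 - 42\right) = 110 \left(-6\right) = -660$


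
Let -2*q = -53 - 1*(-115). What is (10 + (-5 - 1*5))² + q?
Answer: -31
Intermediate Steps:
q = -31 (q = -(-53 - 1*(-115))/2 = -(-53 + 115)/2 = -½*62 = -31)
(10 + (-5 - 1*5))² + q = (10 + (-5 - 1*5))² - 31 = (10 + (-5 - 5))² - 31 = (10 - 10)² - 31 = 0² - 31 = 0 - 31 = -31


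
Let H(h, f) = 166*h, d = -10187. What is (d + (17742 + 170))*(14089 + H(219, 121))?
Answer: 389672175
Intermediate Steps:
(d + (17742 + 170))*(14089 + H(219, 121)) = (-10187 + (17742 + 170))*(14089 + 166*219) = (-10187 + 17912)*(14089 + 36354) = 7725*50443 = 389672175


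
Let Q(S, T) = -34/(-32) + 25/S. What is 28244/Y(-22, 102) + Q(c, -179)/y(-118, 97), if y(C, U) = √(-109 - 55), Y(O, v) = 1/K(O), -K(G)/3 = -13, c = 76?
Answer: 1101516 - 423*I*√41/24928 ≈ 1.1015e+6 - 0.10865*I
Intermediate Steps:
K(G) = 39 (K(G) = -3*(-13) = 39)
Y(O, v) = 1/39
y(C, U) = 2*I*√41 (y(C, U) = √(-164) = 2*I*√41)
Q(S, T) = 17/16 + 25/S (Q(S, T) = -34*(-1/32) + 25/S = 17/16 + 25/S)
28244/Y(-22, 102) + Q(c, -179)/y(-118, 97) = 28244/(1/39) + (17/16 + 25/76)/((2*I*√41)) = 28244*39 + (17/16 + 25*(1/76))*(-I*√41/82) = 1101516 + (17/16 + 25/76)*(-I*√41/82) = 1101516 + 423*(-I*√41/82)/304 = 1101516 - 423*I*√41/24928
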